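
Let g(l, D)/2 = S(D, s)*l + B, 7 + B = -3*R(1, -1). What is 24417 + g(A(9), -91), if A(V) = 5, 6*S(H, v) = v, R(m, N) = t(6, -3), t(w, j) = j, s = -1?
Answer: 73258/3 ≈ 24419.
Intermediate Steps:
R(m, N) = -3
S(H, v) = v/6
B = 2 (B = -7 - 3*(-3) = -7 + 9 = 2)
g(l, D) = 4 - l/3 (g(l, D) = 2*(((⅙)*(-1))*l + 2) = 2*(-l/6 + 2) = 2*(2 - l/6) = 4 - l/3)
24417 + g(A(9), -91) = 24417 + (4 - ⅓*5) = 24417 + (4 - 5/3) = 24417 + 7/3 = 73258/3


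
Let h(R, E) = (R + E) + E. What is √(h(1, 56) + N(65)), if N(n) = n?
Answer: √178 ≈ 13.342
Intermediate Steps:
h(R, E) = R + 2*E (h(R, E) = (E + R) + E = R + 2*E)
√(h(1, 56) + N(65)) = √((1 + 2*56) + 65) = √((1 + 112) + 65) = √(113 + 65) = √178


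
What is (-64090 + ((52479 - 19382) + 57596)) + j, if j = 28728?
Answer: 55331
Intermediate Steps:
(-64090 + ((52479 - 19382) + 57596)) + j = (-64090 + ((52479 - 19382) + 57596)) + 28728 = (-64090 + (33097 + 57596)) + 28728 = (-64090 + 90693) + 28728 = 26603 + 28728 = 55331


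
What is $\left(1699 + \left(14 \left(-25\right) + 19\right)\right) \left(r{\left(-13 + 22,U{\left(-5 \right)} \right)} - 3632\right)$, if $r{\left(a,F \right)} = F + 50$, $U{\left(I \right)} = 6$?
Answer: $-4891968$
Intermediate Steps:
$r{\left(a,F \right)} = 50 + F$
$\left(1699 + \left(14 \left(-25\right) + 19\right)\right) \left(r{\left(-13 + 22,U{\left(-5 \right)} \right)} - 3632\right) = \left(1699 + \left(14 \left(-25\right) + 19\right)\right) \left(\left(50 + 6\right) - 3632\right) = \left(1699 + \left(-350 + 19\right)\right) \left(56 - 3632\right) = \left(1699 - 331\right) \left(-3576\right) = 1368 \left(-3576\right) = -4891968$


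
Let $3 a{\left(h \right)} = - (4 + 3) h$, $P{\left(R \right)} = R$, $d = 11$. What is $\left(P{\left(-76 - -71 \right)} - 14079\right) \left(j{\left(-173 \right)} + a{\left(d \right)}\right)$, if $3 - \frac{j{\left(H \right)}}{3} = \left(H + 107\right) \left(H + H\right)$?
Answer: $\frac{2895304216}{3} \approx 9.651 \cdot 10^{8}$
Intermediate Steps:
$a{\left(h \right)} = - \frac{7 h}{3}$ ($a{\left(h \right)} = \frac{- (4 + 3) h}{3} = \frac{\left(-1\right) 7 h}{3} = \frac{\left(-7\right) h}{3} = - \frac{7 h}{3}$)
$j{\left(H \right)} = 9 - 6 H \left(107 + H\right)$ ($j{\left(H \right)} = 9 - 3 \left(H + 107\right) \left(H + H\right) = 9 - 3 \left(107 + H\right) 2 H = 9 - 3 \cdot 2 H \left(107 + H\right) = 9 - 6 H \left(107 + H\right)$)
$\left(P{\left(-76 - -71 \right)} - 14079\right) \left(j{\left(-173 \right)} + a{\left(d \right)}\right) = \left(\left(-76 - -71\right) - 14079\right) \left(\left(9 - -111066 - 6 \left(-173\right)^{2}\right) - \frac{77}{3}\right) = \left(\left(-76 + 71\right) - 14079\right) \left(\left(9 + 111066 - 179574\right) - \frac{77}{3}\right) = \left(-5 - 14079\right) \left(\left(9 + 111066 - 179574\right) - \frac{77}{3}\right) = - 14084 \left(-68499 - \frac{77}{3}\right) = \left(-14084\right) \left(- \frac{205574}{3}\right) = \frac{2895304216}{3}$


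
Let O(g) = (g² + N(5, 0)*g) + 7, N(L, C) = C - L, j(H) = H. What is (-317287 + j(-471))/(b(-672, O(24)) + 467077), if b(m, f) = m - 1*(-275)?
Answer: -158879/233340 ≈ -0.68089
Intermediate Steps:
O(g) = 7 + g² - 5*g (O(g) = (g² + (0 - 1*5)*g) + 7 = (g² + (0 - 5)*g) + 7 = (g² - 5*g) + 7 = 7 + g² - 5*g)
b(m, f) = 275 + m (b(m, f) = m + 275 = 275 + m)
(-317287 + j(-471))/(b(-672, O(24)) + 467077) = (-317287 - 471)/((275 - 672) + 467077) = -317758/(-397 + 467077) = -317758/466680 = -317758*1/466680 = -158879/233340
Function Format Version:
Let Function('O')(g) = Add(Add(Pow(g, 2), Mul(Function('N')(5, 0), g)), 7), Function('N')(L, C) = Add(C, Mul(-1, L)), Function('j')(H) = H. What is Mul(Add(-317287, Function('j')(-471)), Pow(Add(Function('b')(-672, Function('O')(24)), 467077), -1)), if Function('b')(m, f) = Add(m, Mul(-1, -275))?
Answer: Rational(-158879, 233340) ≈ -0.68089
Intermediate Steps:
Function('O')(g) = Add(7, Pow(g, 2), Mul(-5, g)) (Function('O')(g) = Add(Add(Pow(g, 2), Mul(Add(0, Mul(-1, 5)), g)), 7) = Add(Add(Pow(g, 2), Mul(Add(0, -5), g)), 7) = Add(Add(Pow(g, 2), Mul(-5, g)), 7) = Add(7, Pow(g, 2), Mul(-5, g)))
Function('b')(m, f) = Add(275, m) (Function('b')(m, f) = Add(m, 275) = Add(275, m))
Mul(Add(-317287, Function('j')(-471)), Pow(Add(Function('b')(-672, Function('O')(24)), 467077), -1)) = Mul(Add(-317287, -471), Pow(Add(Add(275, -672), 467077), -1)) = Mul(-317758, Pow(Add(-397, 467077), -1)) = Mul(-317758, Pow(466680, -1)) = Mul(-317758, Rational(1, 466680)) = Rational(-158879, 233340)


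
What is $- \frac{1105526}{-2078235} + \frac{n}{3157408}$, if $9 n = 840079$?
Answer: $\frac{3684583478893}{6561835814880} \approx 0.56152$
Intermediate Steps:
$n = \frac{840079}{9}$ ($n = \frac{1}{9} \cdot 840079 = \frac{840079}{9} \approx 93342.0$)
$- \frac{1105526}{-2078235} + \frac{n}{3157408} = - \frac{1105526}{-2078235} + \frac{840079}{9 \cdot 3157408} = \left(-1105526\right) \left(- \frac{1}{2078235}\right) + \frac{840079}{9} \cdot \frac{1}{3157408} = \frac{1105526}{2078235} + \frac{840079}{28416672} = \frac{3684583478893}{6561835814880}$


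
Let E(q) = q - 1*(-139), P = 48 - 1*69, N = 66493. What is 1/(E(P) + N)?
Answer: 1/66611 ≈ 1.5013e-5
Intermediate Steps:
P = -21 (P = 48 - 69 = -21)
E(q) = 139 + q (E(q) = q + 139 = 139 + q)
1/(E(P) + N) = 1/((139 - 21) + 66493) = 1/(118 + 66493) = 1/66611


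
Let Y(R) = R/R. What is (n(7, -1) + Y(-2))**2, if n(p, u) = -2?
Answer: 1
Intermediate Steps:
Y(R) = 1
(n(7, -1) + Y(-2))**2 = (-2 + 1)**2 = (-1)**2 = 1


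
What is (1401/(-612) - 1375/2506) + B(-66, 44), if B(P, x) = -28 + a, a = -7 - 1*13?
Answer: -12994777/255612 ≈ -50.838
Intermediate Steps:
a = -20 (a = -7 - 13 = -20)
B(P, x) = -48 (B(P, x) = -28 - 20 = -48)
(1401/(-612) - 1375/2506) + B(-66, 44) = (1401/(-612) - 1375/2506) - 48 = (1401*(-1/612) - 1375*1/2506) - 48 = (-467/204 - 1375/2506) - 48 = -725401/255612 - 48 = -12994777/255612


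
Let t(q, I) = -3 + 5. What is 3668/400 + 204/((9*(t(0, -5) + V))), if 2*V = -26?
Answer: 23461/3300 ≈ 7.1094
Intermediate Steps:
V = -13 (V = (½)*(-26) = -13)
t(q, I) = 2
3668/400 + 204/((9*(t(0, -5) + V))) = 3668/400 + 204/((9*(2 - 13))) = 3668*(1/400) + 204/((9*(-11))) = 917/100 + 204/(-99) = 917/100 + 204*(-1/99) = 917/100 - 68/33 = 23461/3300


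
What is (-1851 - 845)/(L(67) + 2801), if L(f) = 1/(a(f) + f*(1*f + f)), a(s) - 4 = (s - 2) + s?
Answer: -24571344/25528315 ≈ -0.96251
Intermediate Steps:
a(s) = 2 + 2*s (a(s) = 4 + ((s - 2) + s) = 4 + ((-2 + s) + s) = 4 + (-2 + 2*s) = 2 + 2*s)
L(f) = 1/(2 + 2*f + 2*f**2) (L(f) = 1/((2 + 2*f) + f*(1*f + f)) = 1/((2 + 2*f) + f*(f + f)) = 1/((2 + 2*f) + f*(2*f)) = 1/((2 + 2*f) + 2*f**2) = 1/(2 + 2*f + 2*f**2))
(-1851 - 845)/(L(67) + 2801) = (-1851 - 845)/(1/(2*(1 + 67 + 67**2)) + 2801) = -2696/(1/(2*(1 + 67 + 4489)) + 2801) = -2696/((1/2)/4557 + 2801) = -2696/((1/2)*(1/4557) + 2801) = -2696/(1/9114 + 2801) = -2696/25528315/9114 = -2696*9114/25528315 = -24571344/25528315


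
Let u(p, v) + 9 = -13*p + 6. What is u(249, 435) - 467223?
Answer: -470463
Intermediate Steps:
u(p, v) = -3 - 13*p (u(p, v) = -9 + (-13*p + 6) = -9 + (6 - 13*p) = -3 - 13*p)
u(249, 435) - 467223 = (-3 - 13*249) - 467223 = (-3 - 3237) - 467223 = -3240 - 467223 = -470463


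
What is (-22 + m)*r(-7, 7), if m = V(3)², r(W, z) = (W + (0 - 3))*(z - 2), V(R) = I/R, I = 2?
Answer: 9700/9 ≈ 1077.8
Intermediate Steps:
V(R) = 2/R
r(W, z) = (-3 + W)*(-2 + z) (r(W, z) = (W - 3)*(-2 + z) = (-3 + W)*(-2 + z))
m = 4/9 (m = (2/3)² = (2*(⅓))² = (⅔)² = 4/9 ≈ 0.44444)
(-22 + m)*r(-7, 7) = (-22 + 4/9)*(6 - 3*7 - 2*(-7) - 7*7) = -194*(6 - 21 + 14 - 49)/9 = -194/9*(-50) = 9700/9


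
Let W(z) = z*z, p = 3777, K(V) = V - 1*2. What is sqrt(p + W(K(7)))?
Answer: sqrt(3802) ≈ 61.660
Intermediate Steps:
K(V) = -2 + V (K(V) = V - 2 = -2 + V)
W(z) = z**2
sqrt(p + W(K(7))) = sqrt(3777 + (-2 + 7)**2) = sqrt(3777 + 5**2) = sqrt(3777 + 25) = sqrt(3802)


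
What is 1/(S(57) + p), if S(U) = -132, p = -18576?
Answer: -1/18708 ≈ -5.3453e-5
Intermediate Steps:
1/(S(57) + p) = 1/(-132 - 18576) = 1/(-18708) = -1/18708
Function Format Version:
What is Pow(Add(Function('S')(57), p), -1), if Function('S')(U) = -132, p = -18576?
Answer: Rational(-1, 18708) ≈ -5.3453e-5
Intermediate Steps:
Pow(Add(Function('S')(57), p), -1) = Pow(Add(-132, -18576), -1) = Pow(-18708, -1) = Rational(-1, 18708)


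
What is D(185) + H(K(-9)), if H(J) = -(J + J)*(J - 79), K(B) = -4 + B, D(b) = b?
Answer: -2207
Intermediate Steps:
H(J) = -2*J*(-79 + J)
D(185) + H(K(-9)) = 185 + 2*(-4 - 9)*(79 - (-4 - 9)) = 185 + 2*(-13)*(79 - 1*(-13)) = 185 + 2*(-13)*(79 + 13) = 185 + 2*(-13)*92 = 185 - 2392 = -2207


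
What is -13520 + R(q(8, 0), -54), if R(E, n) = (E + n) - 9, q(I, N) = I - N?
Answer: -13575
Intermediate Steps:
R(E, n) = -9 + E + n
-13520 + R(q(8, 0), -54) = -13520 + (-9 + (8 - 1*0) - 54) = -13520 + (-9 + (8 + 0) - 54) = -13520 + (-9 + 8 - 54) = -13520 - 55 = -13575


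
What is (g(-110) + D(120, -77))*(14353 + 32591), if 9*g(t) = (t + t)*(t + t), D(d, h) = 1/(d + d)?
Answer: 1262272978/5 ≈ 2.5245e+8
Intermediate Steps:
D(d, h) = 1/(2*d)
g(t) = 4*t²/9 (g(t) = ((t + t)*(t + t))/9 = ((2*t)*(2*t))/9 = (4*t²)/9 = 4*t²/9)
(g(-110) + D(120, -77))*(14353 + 32591) = ((4/9)*(-110)² + (½)/120)*(14353 + 32591) = ((4/9)*12100 + (½)*(1/120))*46944 = (48400/9 + 1/240)*46944 = (3872003/720)*46944 = 1262272978/5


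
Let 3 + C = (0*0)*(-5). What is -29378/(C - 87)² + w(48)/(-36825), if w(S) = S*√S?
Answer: -14689/4050 - 64*√3/12275 ≈ -3.6359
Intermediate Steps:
w(S) = S^(3/2)
C = -3 (C = -3 + (0*0)*(-5) = -3 + 0*(-5) = -3 + 0 = -3)
-29378/(C - 87)² + w(48)/(-36825) = -29378/(-3 - 87)² + 48^(3/2)/(-36825) = -29378/((-90)²) + (192*√3)*(-1/36825) = -29378/8100 - 64*√3/12275 = -29378*1/8100 - 64*√3/12275 = -14689/4050 - 64*√3/12275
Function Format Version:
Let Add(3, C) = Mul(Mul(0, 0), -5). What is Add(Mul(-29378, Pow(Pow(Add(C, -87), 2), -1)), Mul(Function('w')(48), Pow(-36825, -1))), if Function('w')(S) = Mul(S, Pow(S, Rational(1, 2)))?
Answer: Add(Rational(-14689, 4050), Mul(Rational(-64, 12275), Pow(3, Rational(1, 2)))) ≈ -3.6359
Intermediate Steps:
Function('w')(S) = Pow(S, Rational(3, 2))
C = -3 (C = Add(-3, Mul(Mul(0, 0), -5)) = Add(-3, Mul(0, -5)) = Add(-3, 0) = -3)
Add(Mul(-29378, Pow(Pow(Add(C, -87), 2), -1)), Mul(Function('w')(48), Pow(-36825, -1))) = Add(Mul(-29378, Pow(Pow(Add(-3, -87), 2), -1)), Mul(Pow(48, Rational(3, 2)), Pow(-36825, -1))) = Add(Mul(-29378, Pow(Pow(-90, 2), -1)), Mul(Mul(192, Pow(3, Rational(1, 2))), Rational(-1, 36825))) = Add(Mul(-29378, Pow(8100, -1)), Mul(Rational(-64, 12275), Pow(3, Rational(1, 2)))) = Add(Mul(-29378, Rational(1, 8100)), Mul(Rational(-64, 12275), Pow(3, Rational(1, 2)))) = Add(Rational(-14689, 4050), Mul(Rational(-64, 12275), Pow(3, Rational(1, 2))))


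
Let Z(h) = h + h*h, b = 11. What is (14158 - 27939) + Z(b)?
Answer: -13649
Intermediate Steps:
Z(h) = h + h²
(14158 - 27939) + Z(b) = (14158 - 27939) + 11*(1 + 11) = -13781 + 11*12 = -13781 + 132 = -13649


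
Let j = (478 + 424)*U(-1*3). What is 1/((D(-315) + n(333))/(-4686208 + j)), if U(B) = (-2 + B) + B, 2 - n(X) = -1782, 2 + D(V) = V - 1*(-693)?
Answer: -293339/135 ≈ -2172.9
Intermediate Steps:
D(V) = 691 + V (D(V) = -2 + (V - 1*(-693)) = -2 + (V + 693) = -2 + (693 + V) = 691 + V)
n(X) = 1784 (n(X) = 2 - 1*(-1782) = 2 + 1782 = 1784)
U(B) = -2 + 2*B
j = -7216 (j = (478 + 424)*(-2 + 2*(-1*3)) = 902*(-2 + 2*(-3)) = 902*(-2 - 6) = 902*(-8) = -7216)
1/((D(-315) + n(333))/(-4686208 + j)) = 1/(((691 - 315) + 1784)/(-4686208 - 7216)) = 1/((376 + 1784)/(-4693424)) = 1/(2160*(-1/4693424)) = 1/(-135/293339) = -293339/135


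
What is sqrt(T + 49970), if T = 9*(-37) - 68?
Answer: sqrt(49569) ≈ 222.64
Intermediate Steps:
T = -401 (T = -333 - 68 = -401)
sqrt(T + 49970) = sqrt(-401 + 49970) = sqrt(49569)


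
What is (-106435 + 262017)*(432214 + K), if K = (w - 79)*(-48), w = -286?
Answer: 69970515188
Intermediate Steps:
K = 17520 (K = (-286 - 79)*(-48) = -365*(-48) = 17520)
(-106435 + 262017)*(432214 + K) = (-106435 + 262017)*(432214 + 17520) = 155582*449734 = 69970515188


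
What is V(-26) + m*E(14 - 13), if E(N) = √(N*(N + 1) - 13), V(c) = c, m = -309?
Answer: -26 - 309*I*√11 ≈ -26.0 - 1024.8*I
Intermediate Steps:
E(N) = √(-13 + N*(1 + N)) (E(N) = √(N*(1 + N) - 13) = √(-13 + N*(1 + N)))
V(-26) + m*E(14 - 13) = -26 - 309*√(-13 + (14 - 13) + (14 - 13)²) = -26 - 309*√(-13 + 1 + 1²) = -26 - 309*√(-13 + 1 + 1) = -26 - 309*I*√11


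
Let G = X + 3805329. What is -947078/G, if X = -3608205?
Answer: -473539/98562 ≈ -4.8045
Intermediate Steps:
G = 197124 (G = -3608205 + 3805329 = 197124)
-947078/G = -947078/197124 = -947078*1/197124 = -473539/98562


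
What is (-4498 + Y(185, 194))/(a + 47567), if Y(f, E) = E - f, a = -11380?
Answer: -4489/36187 ≈ -0.12405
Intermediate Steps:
(-4498 + Y(185, 194))/(a + 47567) = (-4498 + (194 - 1*185))/(-11380 + 47567) = (-4498 + (194 - 185))/36187 = (-4498 + 9)*(1/36187) = -4489*1/36187 = -4489/36187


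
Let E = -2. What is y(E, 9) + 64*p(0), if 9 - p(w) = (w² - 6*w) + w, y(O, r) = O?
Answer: 574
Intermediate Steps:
p(w) = 9 - w² + 5*w (p(w) = 9 - ((w² - 6*w) + w) = 9 - (w² - 5*w) = 9 + (-w² + 5*w) = 9 - w² + 5*w)
y(E, 9) + 64*p(0) = -2 + 64*(9 - 1*0² + 5*0) = -2 + 64*(9 - 1*0 + 0) = -2 + 64*(9 + 0 + 0) = -2 + 64*9 = -2 + 576 = 574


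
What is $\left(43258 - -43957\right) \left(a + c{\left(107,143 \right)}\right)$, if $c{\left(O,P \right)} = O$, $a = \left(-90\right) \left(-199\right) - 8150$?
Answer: $860550405$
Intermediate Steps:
$a = 9760$ ($a = 17910 - 8150 = 9760$)
$\left(43258 - -43957\right) \left(a + c{\left(107,143 \right)}\right) = \left(43258 - -43957\right) \left(9760 + 107\right) = \left(43258 + 43957\right) 9867 = 87215 \cdot 9867 = 860550405$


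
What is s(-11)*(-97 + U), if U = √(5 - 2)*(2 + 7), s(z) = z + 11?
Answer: 0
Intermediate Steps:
s(z) = 11 + z
U = 9*√3 (U = √3*9 = 9*√3 ≈ 15.588)
s(-11)*(-97 + U) = (11 - 11)*(-97 + 9*√3) = 0*(-97 + 9*√3) = 0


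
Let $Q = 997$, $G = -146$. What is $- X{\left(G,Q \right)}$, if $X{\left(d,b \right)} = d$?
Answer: $146$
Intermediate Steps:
$- X{\left(G,Q \right)} = \left(-1\right) \left(-146\right) = 146$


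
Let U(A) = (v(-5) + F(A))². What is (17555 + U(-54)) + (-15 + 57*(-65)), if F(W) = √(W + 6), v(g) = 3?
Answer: 13796 + 24*I*√3 ≈ 13796.0 + 41.569*I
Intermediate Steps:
F(W) = √(6 + W)
U(A) = (3 + √(6 + A))²
(17555 + U(-54)) + (-15 + 57*(-65)) = (17555 + (3 + √(6 - 54))²) + (-15 + 57*(-65)) = (17555 + (3 + √(-48))²) + (-15 - 3705) = (17555 + (3 + 4*I*√3)²) - 3720 = 13835 + (3 + 4*I*√3)²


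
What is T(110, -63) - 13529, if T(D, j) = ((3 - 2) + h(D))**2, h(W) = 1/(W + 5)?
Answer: -178907569/13225 ≈ -13528.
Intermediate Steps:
h(W) = 1/(5 + W)
T(D, j) = (1 + 1/(5 + D))**2 (T(D, j) = ((3 - 2) + 1/(5 + D))**2 = (1 + 1/(5 + D))**2)
T(110, -63) - 13529 = (6 + 110)**2/(5 + 110)**2 - 13529 = 116**2/115**2 - 13529 = (1/13225)*13456 - 13529 = 13456/13225 - 13529 = -178907569/13225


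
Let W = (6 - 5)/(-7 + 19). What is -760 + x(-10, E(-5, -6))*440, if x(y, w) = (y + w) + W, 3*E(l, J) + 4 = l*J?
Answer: -1310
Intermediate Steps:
W = 1/12 ≈ 0.083333
E(l, J) = -4/3 + J*l/3 (E(l, J) = -4/3 + (l*J)/3 = -4/3 + (J*l)/3 = -4/3 + J*l/3)
x(y, w) = 1/12 + w + y (x(y, w) = (y + w) + 1/12 = (w + y) + 1/12 = 1/12 + w + y)
-760 + x(-10, E(-5, -6))*440 = -760 + (1/12 + (-4/3 + (⅓)*(-6)*(-5)) - 10)*440 = -760 + (1/12 + (-4/3 + 10) - 10)*440 = -760 + (1/12 + 26/3 - 10)*440 = -760 - 5/4*440 = -760 - 550 = -1310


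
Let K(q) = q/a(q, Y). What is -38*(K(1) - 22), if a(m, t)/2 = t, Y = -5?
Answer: 4199/5 ≈ 839.80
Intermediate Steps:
a(m, t) = 2*t
K(q) = -q/10 (K(q) = q/((2*(-5))) = q/(-10) = q*(-1/10) = -q/10)
-38*(K(1) - 22) = -38*(-1/10*1 - 22) = -38*(-1/10 - 22) = -38*(-221/10) = 4199/5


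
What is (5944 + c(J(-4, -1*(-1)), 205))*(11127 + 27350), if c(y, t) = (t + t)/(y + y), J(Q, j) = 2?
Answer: 465302361/2 ≈ 2.3265e+8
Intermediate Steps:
c(y, t) = t/y (c(y, t) = (2*t)/((2*y)) = (2*t)*(1/(2*y)) = t/y)
(5944 + c(J(-4, -1*(-1)), 205))*(11127 + 27350) = (5944 + 205/2)*(11127 + 27350) = (5944 + 205*(½))*38477 = (5944 + 205/2)*38477 = (12093/2)*38477 = 465302361/2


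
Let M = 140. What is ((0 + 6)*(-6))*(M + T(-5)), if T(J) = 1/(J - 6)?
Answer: -55404/11 ≈ -5036.7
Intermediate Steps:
T(J) = 1/(-6 + J)
((0 + 6)*(-6))*(M + T(-5)) = ((0 + 6)*(-6))*(140 + 1/(-6 - 5)) = (6*(-6))*(140 + 1/(-11)) = -36*(140 - 1/11) = -36*1539/11 = -55404/11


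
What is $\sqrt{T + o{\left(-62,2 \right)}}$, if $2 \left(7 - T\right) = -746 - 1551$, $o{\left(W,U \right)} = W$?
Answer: $\frac{27 \sqrt{6}}{2} \approx 33.068$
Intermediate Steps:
$T = \frac{2311}{2}$ ($T = 7 - \frac{-746 - 1551}{2} = 7 - - \frac{2297}{2} = 7 + \frac{2297}{2} = \frac{2311}{2} \approx 1155.5$)
$\sqrt{T + o{\left(-62,2 \right)}} = \sqrt{\frac{2311}{2} - 62} = \sqrt{\frac{2187}{2}} = \frac{27 \sqrt{6}}{2}$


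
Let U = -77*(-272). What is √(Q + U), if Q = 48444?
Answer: 2*√17347 ≈ 263.42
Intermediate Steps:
U = 20944
√(Q + U) = √(48444 + 20944) = √69388 = 2*√17347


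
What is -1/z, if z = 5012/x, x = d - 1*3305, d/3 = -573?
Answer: 1256/1253 ≈ 1.0024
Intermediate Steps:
d = -1719 (d = 3*(-573) = -1719)
x = -5024 (x = -1719 - 1*3305 = -1719 - 3305 = -5024)
z = -1253/1256 (z = 5012/(-5024) = 5012*(-1/5024) = -1253/1256 ≈ -0.99761)
-1/z = -1/(-1253/1256) = -1*(-1256/1253) = 1256/1253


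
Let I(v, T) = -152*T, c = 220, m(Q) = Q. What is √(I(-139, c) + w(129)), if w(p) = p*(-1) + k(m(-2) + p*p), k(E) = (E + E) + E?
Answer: 2*√4087 ≈ 127.86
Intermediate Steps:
k(E) = 3*E (k(E) = 2*E + E = 3*E)
w(p) = -6 - p + 3*p² (w(p) = p*(-1) + 3*(-2 + p*p) = -p + 3*(-2 + p²) = -p + (-6 + 3*p²) = -6 - p + 3*p²)
√(I(-139, c) + w(129)) = √(-152*220 + (-6 - 1*129 + 3*129²)) = √(-33440 + (-6 - 129 + 3*16641)) = √(-33440 + (-6 - 129 + 49923)) = √(-33440 + 49788) = √16348 = 2*√4087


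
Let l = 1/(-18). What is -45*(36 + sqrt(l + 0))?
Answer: -1620 - 15*I*sqrt(2)/2 ≈ -1620.0 - 10.607*I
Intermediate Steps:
l = -1/18 ≈ -0.055556
-45*(36 + sqrt(l + 0)) = -45*(36 + sqrt(-1/18 + 0)) = -45*(36 + sqrt(-1/18)) = -45*(36 + I*sqrt(2)/6) = -1620 - 15*I*sqrt(2)/2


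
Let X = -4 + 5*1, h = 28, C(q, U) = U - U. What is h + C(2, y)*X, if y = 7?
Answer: 28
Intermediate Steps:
C(q, U) = 0
X = 1 (X = -4 + 5 = 1)
h + C(2, y)*X = 28 + 0*1 = 28 + 0 = 28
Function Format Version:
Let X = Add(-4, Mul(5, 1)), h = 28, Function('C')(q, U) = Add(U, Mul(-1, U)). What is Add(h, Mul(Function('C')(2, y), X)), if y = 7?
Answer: 28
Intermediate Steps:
Function('C')(q, U) = 0
X = 1 (X = Add(-4, 5) = 1)
Add(h, Mul(Function('C')(2, y), X)) = Add(28, Mul(0, 1)) = Add(28, 0) = 28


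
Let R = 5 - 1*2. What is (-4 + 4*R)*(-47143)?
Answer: -377144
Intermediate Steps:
R = 3 (R = 5 - 2 = 3)
(-4 + 4*R)*(-47143) = (-4 + 4*3)*(-47143) = (-4 + 12)*(-47143) = 8*(-47143) = -377144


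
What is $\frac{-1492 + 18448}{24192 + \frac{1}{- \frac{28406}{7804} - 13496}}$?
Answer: $\frac{446583694410}{637163995169} \approx 0.70089$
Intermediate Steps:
$\frac{-1492 + 18448}{24192 + \frac{1}{- \frac{28406}{7804} - 13496}} = \frac{16956}{24192 + \frac{1}{\left(-28406\right) \frac{1}{7804} - 13496}} = \frac{16956}{24192 + \frac{1}{- \frac{14203}{3902} - 13496}} = \frac{16956}{24192 + \frac{1}{- \frac{52675595}{3902}}} = \frac{16956}{24192 - \frac{3902}{52675595}} = \frac{16956}{\frac{1274327990338}{52675595}} = 16956 \cdot \frac{52675595}{1274327990338} = \frac{446583694410}{637163995169}$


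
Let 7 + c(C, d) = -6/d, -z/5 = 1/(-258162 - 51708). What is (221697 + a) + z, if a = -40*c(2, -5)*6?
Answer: 13825717687/61974 ≈ 2.2309e+5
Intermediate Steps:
z = 1/61974 (z = -5/(-258162 - 51708) = -5/(-309870) = -5*(-1/309870) = 1/61974 ≈ 1.6136e-5)
c(C, d) = -7 - 6/d
a = 1392 (a = -40*(-7 - 6/(-5))*6 = -40*(-7 - 6*(-⅕))*6 = -40*(-7 + 6/5)*6 = -40*(-29/5)*6 = 232*6 = 1392)
(221697 + a) + z = (221697 + 1392) + 1/61974 = 223089 + 1/61974 = 13825717687/61974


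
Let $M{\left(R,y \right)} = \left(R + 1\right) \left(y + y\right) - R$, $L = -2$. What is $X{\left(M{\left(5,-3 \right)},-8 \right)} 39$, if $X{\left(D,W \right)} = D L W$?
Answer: $-25584$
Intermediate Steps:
$M{\left(R,y \right)} = - R + 2 y \left(1 + R\right)$ ($M{\left(R,y \right)} = \left(1 + R\right) 2 y - R = 2 y \left(1 + R\right) - R = - R + 2 y \left(1 + R\right)$)
$X{\left(D,W \right)} = - 2 D W$ ($X{\left(D,W \right)} = D \left(-2\right) W = - 2 D W$)
$X{\left(M{\left(5,-3 \right)},-8 \right)} 39 = \left(-2\right) \left(\left(-1\right) 5 + 2 \left(-3\right) + 2 \cdot 5 \left(-3\right)\right) \left(-8\right) 39 = \left(-2\right) \left(-5 - 6 - 30\right) \left(-8\right) 39 = \left(-2\right) \left(-41\right) \left(-8\right) 39 = \left(-656\right) 39 = -25584$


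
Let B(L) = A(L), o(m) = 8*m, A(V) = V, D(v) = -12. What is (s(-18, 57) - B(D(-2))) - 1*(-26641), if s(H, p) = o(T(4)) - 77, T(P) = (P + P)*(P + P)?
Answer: 27088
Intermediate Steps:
T(P) = 4*P**2 (T(P) = (2*P)*(2*P) = 4*P**2)
B(L) = L
s(H, p) = 435 (s(H, p) = 8*(4*4**2) - 77 = 8*(4*16) - 77 = 8*64 - 77 = 512 - 77 = 435)
(s(-18, 57) - B(D(-2))) - 1*(-26641) = (435 - 1*(-12)) - 1*(-26641) = (435 + 12) + 26641 = 447 + 26641 = 27088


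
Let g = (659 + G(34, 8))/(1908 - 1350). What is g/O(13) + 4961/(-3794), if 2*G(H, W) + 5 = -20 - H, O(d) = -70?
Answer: -4003367/3024360 ≈ -1.3237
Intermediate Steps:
G(H, W) = -25/2 - H/2 (G(H, W) = -5/2 + (-20 - H)/2 = -5/2 + (-10 - H/2) = -25/2 - H/2)
g = 1259/1116 (g = (659 + (-25/2 - ½*34))/(1908 - 1350) = (659 + (-25/2 - 17))/558 = (659 - 59/2)*(1/558) = (1259/2)*(1/558) = 1259/1116 ≈ 1.1281)
g/O(13) + 4961/(-3794) = (1259/1116)/(-70) + 4961/(-3794) = (1259/1116)*(-1/70) + 4961*(-1/3794) = -1259/78120 - 4961/3794 = -4003367/3024360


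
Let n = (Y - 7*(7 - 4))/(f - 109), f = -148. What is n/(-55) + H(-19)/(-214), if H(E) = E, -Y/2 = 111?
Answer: 216563/3024890 ≈ 0.071594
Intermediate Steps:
Y = -222 (Y = -2*111 = -222)
n = 243/257 (n = (-222 - 7*(7 - 4))/(-148 - 109) = (-222 - 7*3)/(-257) = (-222 - 21)*(-1/257) = -243*(-1/257) = 243/257 ≈ 0.94553)
n/(-55) + H(-19)/(-214) = (243/257)/(-55) - 19/(-214) = (243/257)*(-1/55) - 19*(-1/214) = -243/14135 + 19/214 = 216563/3024890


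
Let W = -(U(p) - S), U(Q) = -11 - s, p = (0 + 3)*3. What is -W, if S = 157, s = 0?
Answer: -168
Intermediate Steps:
p = 9 (p = 3*3 = 9)
U(Q) = -11 (U(Q) = -11 - 1*0 = -11 + 0 = -11)
W = 168 (W = -(-11 - 1*157) = -(-11 - 157) = -1*(-168) = 168)
-W = -1*168 = -168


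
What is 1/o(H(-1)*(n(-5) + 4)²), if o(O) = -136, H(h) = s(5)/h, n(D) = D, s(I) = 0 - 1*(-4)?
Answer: -1/136 ≈ -0.0073529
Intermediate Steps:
s(I) = 4 (s(I) = 0 + 4 = 4)
H(h) = 4/h
1/o(H(-1)*(n(-5) + 4)²) = 1/(-136) = -1/136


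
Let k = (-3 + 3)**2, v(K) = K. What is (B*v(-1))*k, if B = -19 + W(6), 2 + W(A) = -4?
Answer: 0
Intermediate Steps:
W(A) = -6 (W(A) = -2 - 4 = -6)
k = 0 (k = 0**2 = 0)
B = -25 (B = -19 - 6 = -25)
(B*v(-1))*k = -25*(-1)*0 = 25*0 = 0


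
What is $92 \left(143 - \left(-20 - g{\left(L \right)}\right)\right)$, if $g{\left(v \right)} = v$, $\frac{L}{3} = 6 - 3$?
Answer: $15824$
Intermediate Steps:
$L = 9$ ($L = 3 \left(6 - 3\right) = 3 \cdot 3 = 9$)
$92 \left(143 - \left(-20 - g{\left(L \right)}\right)\right) = 92 \left(143 + \left(\left(9 - 10\right) - -30\right)\right) = 92 \left(143 + \left(-1 + 30\right)\right) = 92 \left(143 + 29\right) = 92 \cdot 172 = 15824$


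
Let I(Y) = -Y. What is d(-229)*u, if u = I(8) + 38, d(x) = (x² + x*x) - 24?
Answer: 3145740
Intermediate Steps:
d(x) = -24 + 2*x² (d(x) = (x² + x²) - 24 = 2*x² - 24 = -24 + 2*x²)
u = 30 (u = -1*8 + 38 = -8 + 38 = 30)
d(-229)*u = (-24 + 2*(-229)²)*30 = (-24 + 2*52441)*30 = (-24 + 104882)*30 = 104858*30 = 3145740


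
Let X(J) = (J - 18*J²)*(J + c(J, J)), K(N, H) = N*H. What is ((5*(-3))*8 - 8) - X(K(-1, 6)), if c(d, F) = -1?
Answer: -4706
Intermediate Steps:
K(N, H) = H*N
X(J) = (-1 + J)*(J - 18*J²) (X(J) = (J - 18*J²)*(J - 1) = (J - 18*J²)*(-1 + J) = (-1 + J)*(J - 18*J²))
((5*(-3))*8 - 8) - X(K(-1, 6)) = ((5*(-3))*8 - 8) - 6*(-1)*(-1 - 18*(6*(-1))² + 19*(6*(-1))) = (-15*8 - 8) - (-6)*(-1 - 18*(-6)² + 19*(-6)) = (-120 - 8) - (-6)*(-1 - 18*36 - 114) = -128 - (-6)*(-1 - 648 - 114) = -128 - (-6)*(-763) = -128 - 1*4578 = -128 - 4578 = -4706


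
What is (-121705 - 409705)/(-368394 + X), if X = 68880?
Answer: 265705/149757 ≈ 1.7742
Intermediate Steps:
(-121705 - 409705)/(-368394 + X) = (-121705 - 409705)/(-368394 + 68880) = -531410/(-299514) = -531410*(-1/299514) = 265705/149757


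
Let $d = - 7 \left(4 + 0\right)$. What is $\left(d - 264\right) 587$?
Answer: $-171404$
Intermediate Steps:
$d = -28$ ($d = \left(-7\right) 4 = -28$)
$\left(d - 264\right) 587 = \left(-28 - 264\right) 587 = \left(-292\right) 587 = -171404$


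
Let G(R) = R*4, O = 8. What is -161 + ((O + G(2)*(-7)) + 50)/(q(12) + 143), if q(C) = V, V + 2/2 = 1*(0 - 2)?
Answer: -11269/70 ≈ -160.99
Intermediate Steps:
G(R) = 4*R
V = -3 (V = -1 + 1*(0 - 2) = -1 + 1*(-2) = -1 - 2 = -3)
q(C) = -3
-161 + ((O + G(2)*(-7)) + 50)/(q(12) + 143) = -161 + ((8 + (4*2)*(-7)) + 50)/(-3 + 143) = -161 + ((8 + 8*(-7)) + 50)/140 = -161 + ((8 - 56) + 50)*(1/140) = -161 + (-48 + 50)*(1/140) = -161 + 2*(1/140) = -161 + 1/70 = -11269/70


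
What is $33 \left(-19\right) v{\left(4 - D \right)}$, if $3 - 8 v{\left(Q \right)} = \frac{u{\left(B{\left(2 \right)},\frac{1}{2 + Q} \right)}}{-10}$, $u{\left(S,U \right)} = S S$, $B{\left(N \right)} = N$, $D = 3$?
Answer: $- \frac{10659}{40} \approx -266.48$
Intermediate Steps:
$u{\left(S,U \right)} = S^{2}$
$v{\left(Q \right)} = \frac{17}{40}$ ($v{\left(Q \right)} = \frac{3}{8} - \frac{2^{2} \frac{1}{-10}}{8} = \frac{3}{8} - \frac{4 \left(- \frac{1}{10}\right)}{8} = \frac{3}{8} - - \frac{1}{20} = \frac{3}{8} + \frac{1}{20} = \frac{17}{40}$)
$33 \left(-19\right) v{\left(4 - D \right)} = 33 \left(-19\right) \frac{17}{40} = \left(-627\right) \frac{17}{40} = - \frac{10659}{40}$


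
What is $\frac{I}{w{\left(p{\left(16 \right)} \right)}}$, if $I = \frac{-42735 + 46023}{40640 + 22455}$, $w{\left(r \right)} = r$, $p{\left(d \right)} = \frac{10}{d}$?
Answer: $\frac{26304}{315475} \approx 0.083379$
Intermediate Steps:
$I = \frac{3288}{63095} \approx 0.052112$
$\frac{I}{w{\left(p{\left(16 \right)} \right)}} = \frac{3288}{63095 \cdot \frac{10}{16}} = \frac{3288}{63095 \cdot 10 \cdot \frac{1}{16}} = \frac{3288}{63095 \cdot \frac{5}{8}} = \frac{3288}{63095} \cdot \frac{8}{5} = \frac{26304}{315475}$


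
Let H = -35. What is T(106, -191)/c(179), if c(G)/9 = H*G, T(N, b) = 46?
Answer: -46/56385 ≈ -0.00081582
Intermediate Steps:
c(G) = -315*G (c(G) = 9*(-35*G) = -315*G)
T(106, -191)/c(179) = 46/((-315*179)) = 46/(-56385) = 46*(-1/56385) = -46/56385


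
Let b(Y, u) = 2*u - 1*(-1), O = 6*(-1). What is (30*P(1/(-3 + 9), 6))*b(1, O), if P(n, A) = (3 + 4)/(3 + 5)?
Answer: -1155/4 ≈ -288.75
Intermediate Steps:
P(n, A) = 7/8
O = -6
b(Y, u) = 1 + 2*u (b(Y, u) = 2*u + 1 = 1 + 2*u)
(30*P(1/(-3 + 9), 6))*b(1, O) = (30*(7/8))*(1 + 2*(-6)) = 105*(1 - 12)/4 = (105/4)*(-11) = -1155/4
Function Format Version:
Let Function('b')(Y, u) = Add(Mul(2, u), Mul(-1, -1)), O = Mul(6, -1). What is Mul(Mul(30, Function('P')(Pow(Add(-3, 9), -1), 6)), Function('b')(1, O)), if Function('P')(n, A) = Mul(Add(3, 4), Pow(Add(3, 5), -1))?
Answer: Rational(-1155, 4) ≈ -288.75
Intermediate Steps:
Function('P')(n, A) = Rational(7, 8) (Function('P')(n, A) = Mul(7, Pow(8, -1)) = Mul(7, Rational(1, 8)) = Rational(7, 8))
O = -6
Function('b')(Y, u) = Add(1, Mul(2, u)) (Function('b')(Y, u) = Add(Mul(2, u), 1) = Add(1, Mul(2, u)))
Mul(Mul(30, Function('P')(Pow(Add(-3, 9), -1), 6)), Function('b')(1, O)) = Mul(Mul(30, Rational(7, 8)), Add(1, Mul(2, -6))) = Mul(Rational(105, 4), Add(1, -12)) = Mul(Rational(105, 4), -11) = Rational(-1155, 4)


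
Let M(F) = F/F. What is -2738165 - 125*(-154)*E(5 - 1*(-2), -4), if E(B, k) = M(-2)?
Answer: -2718915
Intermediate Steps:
M(F) = 1
E(B, k) = 1
-2738165 - 125*(-154)*E(5 - 1*(-2), -4) = -2738165 - 125*(-154) = -2738165 - (-19250) = -2738165 - 1*(-19250) = -2738165 + 19250 = -2718915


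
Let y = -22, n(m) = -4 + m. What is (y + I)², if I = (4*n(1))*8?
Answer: 13924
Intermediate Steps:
I = -96 (I = (4*(-4 + 1))*8 = (4*(-3))*8 = -12*8 = -96)
(y + I)² = (-22 - 96)² = (-118)² = 13924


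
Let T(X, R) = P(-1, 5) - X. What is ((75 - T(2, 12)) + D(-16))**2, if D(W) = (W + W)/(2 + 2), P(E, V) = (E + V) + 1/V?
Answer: 104976/25 ≈ 4199.0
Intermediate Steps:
P(E, V) = E + V + 1/V
T(X, R) = 21/5 - X (T(X, R) = (-1 + 5 + 1/5) - X = 21/5 - X)
D(W) = W/2 (D(W) = (2*W)/4 = (2*W)*(1/4) = W/2)
((75 - T(2, 12)) + D(-16))**2 = ((75 - (21/5 - 1*2)) + (1/2)*(-16))**2 = ((75 - (21/5 - 2)) - 8)**2 = ((75 - 1*11/5) - 8)**2 = ((75 - 11/5) - 8)**2 = (364/5 - 8)**2 = (324/5)**2 = 104976/25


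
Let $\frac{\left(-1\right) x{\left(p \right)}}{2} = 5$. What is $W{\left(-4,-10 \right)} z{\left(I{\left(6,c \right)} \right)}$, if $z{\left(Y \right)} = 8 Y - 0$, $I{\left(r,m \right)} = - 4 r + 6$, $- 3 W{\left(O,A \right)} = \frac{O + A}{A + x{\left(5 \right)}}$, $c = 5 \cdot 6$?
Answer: $\frac{168}{5} \approx 33.6$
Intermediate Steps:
$x{\left(p \right)} = -10$ ($x{\left(p \right)} = \left(-2\right) 5 = -10$)
$c = 30$
$W{\left(O,A \right)} = - \frac{A + O}{3 \left(-10 + A\right)}$ ($W{\left(O,A \right)} = - \frac{\left(O + A\right) \frac{1}{A - 10}}{3} = - \frac{\left(A + O\right) \frac{1}{-10 + A}}{3} = - \frac{\frac{1}{-10 + A} \left(A + O\right)}{3} = - \frac{A + O}{3 \left(-10 + A\right)}$)
$I{\left(r,m \right)} = 6 - 4 r$
$z{\left(Y \right)} = 8 Y$ ($z{\left(Y \right)} = 8 Y + 0 = 8 Y$)
$W{\left(-4,-10 \right)} z{\left(I{\left(6,c \right)} \right)} = \frac{\left(-1\right) \left(-10\right) - -4}{3 \left(-10 - 10\right)} 8 \left(6 - 24\right) = \frac{10 + 4}{3 \left(-20\right)} 8 \left(6 - 24\right) = \frac{1}{3} \left(- \frac{1}{20}\right) 14 \cdot 8 \left(-18\right) = \left(- \frac{7}{30}\right) \left(-144\right) = \frac{168}{5}$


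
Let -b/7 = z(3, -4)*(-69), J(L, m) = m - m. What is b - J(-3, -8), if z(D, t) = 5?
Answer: 2415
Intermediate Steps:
J(L, m) = 0
b = 2415 (b = -35*(-69) = -7*(-345) = 2415)
b - J(-3, -8) = 2415 - 1*0 = 2415 + 0 = 2415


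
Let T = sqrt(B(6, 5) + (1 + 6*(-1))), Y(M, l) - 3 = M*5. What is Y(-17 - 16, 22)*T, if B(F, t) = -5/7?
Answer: -324*I*sqrt(70)/7 ≈ -387.25*I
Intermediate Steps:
B(F, t) = -5/7 (B(F, t) = -5*1/7 = -5/7)
Y(M, l) = 3 + 5*M (Y(M, l) = 3 + M*5 = 3 + 5*M)
T = 2*I*sqrt(70)/7 (T = sqrt(-5/7 + (1 + 6*(-1))) = sqrt(-5/7 + (1 - 6)) = sqrt(-5/7 - 5) = sqrt(-40/7) = 2*I*sqrt(70)/7 ≈ 2.3905*I)
Y(-17 - 16, 22)*T = (3 + 5*(-17 - 16))*(2*I*sqrt(70)/7) = (3 + 5*(-33))*(2*I*sqrt(70)/7) = (3 - 165)*(2*I*sqrt(70)/7) = -324*I*sqrt(70)/7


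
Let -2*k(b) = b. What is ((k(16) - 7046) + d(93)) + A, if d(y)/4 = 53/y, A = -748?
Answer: -725374/93 ≈ -7799.7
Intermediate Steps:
k(b) = -b/2
d(y) = 212/y (d(y) = 4*(53/y) = 212/y)
((k(16) - 7046) + d(93)) + A = ((-½*16 - 7046) + 212/93) - 748 = ((-8 - 7046) + 212*(1/93)) - 748 = (-7054 + 212/93) - 748 = -655810/93 - 748 = -725374/93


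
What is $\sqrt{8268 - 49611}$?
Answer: $i \sqrt{41343} \approx 203.33 i$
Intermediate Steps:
$\sqrt{8268 - 49611} = \sqrt{-41343} = i \sqrt{41343}$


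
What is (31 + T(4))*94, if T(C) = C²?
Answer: 4418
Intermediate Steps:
(31 + T(4))*94 = (31 + 4²)*94 = (31 + 16)*94 = 47*94 = 4418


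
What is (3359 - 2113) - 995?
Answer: 251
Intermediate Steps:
(3359 - 2113) - 995 = 1246 - 995 = 251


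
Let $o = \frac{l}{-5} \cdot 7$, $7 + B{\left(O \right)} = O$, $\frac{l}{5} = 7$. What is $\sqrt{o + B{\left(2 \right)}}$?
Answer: $3 i \sqrt{6} \approx 7.3485 i$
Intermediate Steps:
$l = 35$ ($l = 5 \cdot 7 = 35$)
$B{\left(O \right)} = -7 + O$
$o = -49$ ($o = \frac{1}{-5} \cdot 35 \cdot 7 = \left(- \frac{1}{5}\right) 35 \cdot 7 = \left(-7\right) 7 = -49$)
$\sqrt{o + B{\left(2 \right)}} = \sqrt{-49 + \left(-7 + 2\right)} = \sqrt{-49 - 5} = \sqrt{-54} = 3 i \sqrt{6}$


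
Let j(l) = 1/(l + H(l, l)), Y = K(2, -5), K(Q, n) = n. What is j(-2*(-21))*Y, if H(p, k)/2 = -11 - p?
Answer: 5/64 ≈ 0.078125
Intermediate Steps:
H(p, k) = -22 - 2*p (H(p, k) = 2*(-11 - p) = -22 - 2*p)
Y = -5
j(l) = 1/(-22 - l) (j(l) = 1/(l + (-22 - 2*l)) = 1/(-22 - l))
j(-2*(-21))*Y = -5/(-22 - (-2)*(-21)) = -5/(-22 - 1*42) = -5/(-22 - 42) = -5/(-64) = -1/64*(-5) = 5/64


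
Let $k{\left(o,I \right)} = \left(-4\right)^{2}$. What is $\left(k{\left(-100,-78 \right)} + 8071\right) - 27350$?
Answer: $-19263$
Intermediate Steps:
$k{\left(o,I \right)} = 16$
$\left(k{\left(-100,-78 \right)} + 8071\right) - 27350 = \left(16 + 8071\right) - 27350 = 8087 - 27350 = -19263$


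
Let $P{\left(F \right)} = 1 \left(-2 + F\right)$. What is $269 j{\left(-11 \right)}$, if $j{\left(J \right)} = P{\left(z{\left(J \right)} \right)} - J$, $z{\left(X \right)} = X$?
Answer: $-538$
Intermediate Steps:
$P{\left(F \right)} = -2 + F$
$j{\left(J \right)} = -2$ ($j{\left(J \right)} = \left(-2 + J\right) - J = -2$)
$269 j{\left(-11 \right)} = 269 \left(-2\right) = -538$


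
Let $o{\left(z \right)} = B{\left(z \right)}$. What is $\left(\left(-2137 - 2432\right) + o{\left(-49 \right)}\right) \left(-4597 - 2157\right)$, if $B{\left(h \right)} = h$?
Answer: $31189972$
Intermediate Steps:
$o{\left(z \right)} = z$
$\left(\left(-2137 - 2432\right) + o{\left(-49 \right)}\right) \left(-4597 - 2157\right) = \left(\left(-2137 - 2432\right) - 49\right) \left(-4597 - 2157\right) = \left(\left(-2137 - 2432\right) - 49\right) \left(-6754\right) = \left(-4569 - 49\right) \left(-6754\right) = \left(-4618\right) \left(-6754\right) = 31189972$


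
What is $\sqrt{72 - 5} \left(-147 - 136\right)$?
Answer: $- 283 \sqrt{67} \approx -2316.5$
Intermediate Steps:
$\sqrt{72 - 5} \left(-147 - 136\right) = \sqrt{67} \left(-283\right) = - 283 \sqrt{67}$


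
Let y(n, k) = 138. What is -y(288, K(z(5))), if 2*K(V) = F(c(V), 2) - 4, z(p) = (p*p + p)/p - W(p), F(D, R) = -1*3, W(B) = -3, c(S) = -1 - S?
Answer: -138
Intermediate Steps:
F(D, R) = -3
z(p) = 3 + (p + p²)/p (z(p) = (p*p + p)/p - 1*(-3) = (p² + p)/p + 3 = (p + p²)/p + 3 = 3 + (p + p²)/p)
K(V) = -7/2 (K(V) = (-3 - 4)/2 = (½)*(-7) = -7/2)
-y(288, K(z(5))) = -1*138 = -138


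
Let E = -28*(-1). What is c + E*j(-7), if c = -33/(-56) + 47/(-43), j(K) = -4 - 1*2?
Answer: -405757/2408 ≈ -168.50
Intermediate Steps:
j(K) = -6 (j(K) = -4 - 2 = -6)
E = 28
c = -1213/2408 (c = -33*(-1/56) + 47*(-1/43) = 33/56 - 47/43 = -1213/2408 ≈ -0.50374)
c + E*j(-7) = -1213/2408 + 28*(-6) = -1213/2408 - 168 = -405757/2408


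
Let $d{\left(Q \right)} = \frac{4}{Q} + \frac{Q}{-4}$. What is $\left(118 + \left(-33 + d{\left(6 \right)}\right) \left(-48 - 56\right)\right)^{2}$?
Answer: $\frac{119028100}{9} \approx 1.3225 \cdot 10^{7}$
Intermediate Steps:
$d{\left(Q \right)} = \frac{4}{Q} - \frac{Q}{4}$ ($d{\left(Q \right)} = \frac{4}{Q} + Q \left(- \frac{1}{4}\right) = \frac{4}{Q} - \frac{Q}{4}$)
$\left(118 + \left(-33 + d{\left(6 \right)}\right) \left(-48 - 56\right)\right)^{2} = \left(118 + \left(-33 + \left(\frac{4}{6} - \frac{3}{2}\right)\right) \left(-48 - 56\right)\right)^{2} = \left(118 + \left(-33 + \left(4 \cdot \frac{1}{6} - \frac{3}{2}\right)\right) \left(-104\right)\right)^{2} = \left(118 + \left(-33 + \left(\frac{2}{3} - \frac{3}{2}\right)\right) \left(-104\right)\right)^{2} = \left(118 + \left(-33 - \frac{5}{6}\right) \left(-104\right)\right)^{2} = \left(118 - - \frac{10556}{3}\right)^{2} = \left(118 + \frac{10556}{3}\right)^{2} = \left(\frac{10910}{3}\right)^{2} = \frac{119028100}{9}$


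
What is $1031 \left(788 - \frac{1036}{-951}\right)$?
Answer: $\frac{773687144}{951} \approx 8.1355 \cdot 10^{5}$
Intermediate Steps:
$1031 \left(788 - \frac{1036}{-951}\right) = 1031 \left(788 - - \frac{1036}{951}\right) = 1031 \left(788 + \frac{1036}{951}\right) = 1031 \cdot \frac{750424}{951} = \frac{773687144}{951}$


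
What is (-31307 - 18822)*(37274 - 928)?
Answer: -1821988634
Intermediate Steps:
(-31307 - 18822)*(37274 - 928) = -50129*36346 = -1821988634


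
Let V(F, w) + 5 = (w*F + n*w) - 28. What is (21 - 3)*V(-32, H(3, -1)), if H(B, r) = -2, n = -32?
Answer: 1710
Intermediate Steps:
V(F, w) = -33 - 32*w + F*w (V(F, w) = -5 + ((w*F - 32*w) - 28) = -5 + ((F*w - 32*w) - 28) = -5 + ((-32*w + F*w) - 28) = -5 + (-28 - 32*w + F*w) = -33 - 32*w + F*w)
(21 - 3)*V(-32, H(3, -1)) = (21 - 3)*(-33 - 32*(-2) - 32*(-2)) = 18*(-33 + 64 + 64) = 18*95 = 1710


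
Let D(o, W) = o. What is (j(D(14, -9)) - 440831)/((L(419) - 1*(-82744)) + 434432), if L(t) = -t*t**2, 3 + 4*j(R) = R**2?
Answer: 1763131/292171532 ≈ 0.0060346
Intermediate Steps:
j(R) = -3/4 + R**2/4
L(t) = -t**3
(j(D(14, -9)) - 440831)/((L(419) - 1*(-82744)) + 434432) = ((-3/4 + (1/4)*14**2) - 440831)/((-1*419**3 - 1*(-82744)) + 434432) = ((-3/4 + (1/4)*196) - 440831)/((-1*73560059 + 82744) + 434432) = ((-3/4 + 49) - 440831)/((-73560059 + 82744) + 434432) = (193/4 - 440831)/(-73477315 + 434432) = -1763131/4/(-73042883) = -1763131/4*(-1/73042883) = 1763131/292171532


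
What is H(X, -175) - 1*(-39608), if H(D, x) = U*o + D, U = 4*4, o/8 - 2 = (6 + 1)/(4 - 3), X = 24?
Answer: 40784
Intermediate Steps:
o = 72 (o = 16 + 8*((6 + 1)/(4 - 3)) = 16 + 8*(7/1) = 16 + 8*(7*1) = 16 + 8*7 = 16 + 56 = 72)
U = 16
H(D, x) = 1152 + D (H(D, x) = 16*72 + D = 1152 + D)
H(X, -175) - 1*(-39608) = (1152 + 24) - 1*(-39608) = 1176 + 39608 = 40784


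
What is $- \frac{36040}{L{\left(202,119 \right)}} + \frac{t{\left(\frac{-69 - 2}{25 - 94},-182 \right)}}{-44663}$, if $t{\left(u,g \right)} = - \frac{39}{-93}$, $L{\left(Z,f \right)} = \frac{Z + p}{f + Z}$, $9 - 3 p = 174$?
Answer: $- \frac{5339224043477}{67843097} \approx -78700.0$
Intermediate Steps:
$p = -55$ ($p = 3 - 58 = -55$)
$L{\left(Z,f \right)} = \frac{-55 + Z}{Z + f}$ ($L{\left(Z,f \right)} = \frac{Z - 55}{f + Z} = \frac{-55 + Z}{Z + f}$)
$t{\left(u,g \right)} = \frac{13}{31}$ ($t{\left(u,g \right)} = \left(-39\right) \left(- \frac{1}{93}\right) = \frac{13}{31}$)
$- \frac{36040}{L{\left(202,119 \right)}} + \frac{t{\left(\frac{-69 - 2}{25 - 94},-182 \right)}}{-44663} = - \frac{36040}{\frac{1}{202 + 119} \left(-55 + 202\right)} + \frac{13}{31 \left(-44663\right)} = - \frac{36040}{\frac{1}{321} \cdot 147} + \frac{13}{31} \left(- \frac{1}{44663}\right) = - \frac{36040}{\frac{1}{321} \cdot 147} - \frac{13}{1384553} = - \frac{36040}{\frac{49}{107}} - \frac{13}{1384553} = \left(-36040\right) \frac{107}{49} - \frac{13}{1384553} = - \frac{3856280}{49} - \frac{13}{1384553} = - \frac{5339224043477}{67843097}$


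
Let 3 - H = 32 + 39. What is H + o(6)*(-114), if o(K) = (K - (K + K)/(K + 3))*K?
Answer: -3260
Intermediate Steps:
H = -68 (H = 3 - (32 + 39) = 3 - 1*71 = 3 - 71 = -68)
o(K) = K*(K - 2*K/(3 + K)) (o(K) = (K - 2*K/(3 + K))*K = K*(K - 2*K/(3 + K)))
H + o(6)*(-114) = -68 + (6²*(1 + 6)/(3 + 6))*(-114) = -68 + (36*7/9)*(-114) = -68 + (36*(⅑)*7)*(-114) = -68 + 28*(-114) = -68 - 3192 = -3260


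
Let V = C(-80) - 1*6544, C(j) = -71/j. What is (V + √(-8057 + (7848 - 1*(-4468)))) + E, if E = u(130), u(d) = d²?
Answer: 828551/80 + √4259 ≈ 10422.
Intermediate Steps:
E = 16900 (E = 130² = 16900)
V = -523449/80 (V = -71/(-80) - 1*6544 = -71*(-1/80) - 6544 = 71/80 - 6544 = -523449/80 ≈ -6543.1)
(V + √(-8057 + (7848 - 1*(-4468)))) + E = (-523449/80 + √(-8057 + (7848 - 1*(-4468)))) + 16900 = (-523449/80 + √(-8057 + (7848 + 4468))) + 16900 = (-523449/80 + √(-8057 + 12316)) + 16900 = (-523449/80 + √4259) + 16900 = 828551/80 + √4259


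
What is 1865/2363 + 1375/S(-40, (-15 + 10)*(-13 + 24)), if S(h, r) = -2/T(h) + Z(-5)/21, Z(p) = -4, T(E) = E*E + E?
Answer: -5912756615/824687 ≈ -7169.7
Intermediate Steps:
T(E) = E + E² (T(E) = E² + E = E + E²)
S(h, r) = -4/21 - 2/(h*(1 + h)) (S(h, r) = -2*1/(h*(1 + h)) - 4/21 = -2/(h*(1 + h)) - 4*1/21 = -2/(h*(1 + h)) - 4/21 = -4/21 - 2/(h*(1 + h)))
1865/2363 + 1375/S(-40, (-15 + 10)*(-13 + 24)) = 1865/2363 + 1375/(((2/21)*(-21 - 2*(-40)*(1 - 40))/(-40*(1 - 40)))) = 1865*(1/2363) + 1375/(((2/21)*(-1/40)*(-21 - 2*(-40)*(-39))/(-39))) = 1865/2363 + 1375/(((2/21)*(-1/40)*(-1/39)*(-21 - 3120))) = 1865/2363 + 1375/(((2/21)*(-1/40)*(-1/39)*(-3141))) = 1865/2363 + 1375/(-349/1820) = 1865/2363 + 1375*(-1820/349) = 1865/2363 - 2502500/349 = -5912756615/824687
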